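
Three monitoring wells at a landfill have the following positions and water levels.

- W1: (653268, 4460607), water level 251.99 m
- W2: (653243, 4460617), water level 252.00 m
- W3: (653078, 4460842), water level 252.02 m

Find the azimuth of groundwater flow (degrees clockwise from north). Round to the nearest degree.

061°

Taking W1 as reference: W2−W1 = (-25, 10, +0.01); W3−W1 = (-190, 235, +0.03).
Determinant of the coordinate differences = (-25)·235 − (-190)·10 = -3975.
∂h/∂x = [(+0.01)·235 − (+0.03)·10] / -3975 = -0.0005157
∂h/∂y = [(-25)·(+0.03) − (-190)·(+0.01)] / -3975 = -0.0002893
Flow direction (−∇h) has components (+0.0005157 E, +0.0002893 N).
Azimuth = atan2(E, N) = atan2(+0.0005157, +0.0002893) = 60.7° ≈ 061°.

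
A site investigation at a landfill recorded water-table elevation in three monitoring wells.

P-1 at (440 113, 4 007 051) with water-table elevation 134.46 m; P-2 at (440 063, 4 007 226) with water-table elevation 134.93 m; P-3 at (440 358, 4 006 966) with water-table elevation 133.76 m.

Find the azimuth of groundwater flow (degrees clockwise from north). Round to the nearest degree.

134°

Differences from P-1: to P-2 (Δx, Δy, Δh) = (-50, 175, +0.47); to P-3 = (245, -85, -0.70).
Solve a·Δx + b·Δy = Δh: det = (-50)·(-85) − 245·175 = -38625.
∂h/∂x = [(+0.47)·(-85) − (-0.70)·175] / -38625 = -0.002137
∂h/∂y = [(-50)·(-0.70) − 245·(+0.47)] / -38625 = +0.002075
Flow direction (−∇h) has components (+0.002137 E, -0.002075 N).
Azimuth = atan2(E, N) = atan2(+0.002137, -0.002075) = 134.2° ≈ 134°.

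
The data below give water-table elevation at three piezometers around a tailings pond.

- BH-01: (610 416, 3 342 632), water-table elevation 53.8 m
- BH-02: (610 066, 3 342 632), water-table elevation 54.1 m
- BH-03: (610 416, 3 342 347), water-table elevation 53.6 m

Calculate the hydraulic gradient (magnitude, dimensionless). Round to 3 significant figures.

0.00111

∂h/∂x = (54.1 − 53.8) / (610066 − 610416) = -0.0008571
∂h/∂y = (53.6 − 53.8) / (3342347 − 3342632) = +0.0007018
|∇h| = √(-0.0008571² + 0.0007018²) = 0.001108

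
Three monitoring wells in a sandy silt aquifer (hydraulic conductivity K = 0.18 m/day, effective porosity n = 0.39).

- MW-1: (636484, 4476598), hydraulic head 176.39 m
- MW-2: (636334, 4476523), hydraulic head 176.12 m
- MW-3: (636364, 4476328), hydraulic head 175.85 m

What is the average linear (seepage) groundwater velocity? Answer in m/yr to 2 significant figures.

0.31 m/yr

With h = a·x + b·y + c and MW-1 as origin, the differences give:
  (-150)·a + (-75)·b = -0.27
  (-120)·a + (-270)·b = -0.54
Eliminate b (×(-270) and ×(-75), subtract): 31500·a = 32.400 → a = ∂h/∂x = +0.001029
Back-substitute: b = ∂h/∂y = +0.001543.
|∇h| = √(0.001029² + 0.001543²) = 0.001855
Seepage velocity v = K·i/n = 0.18 × 0.001855 / 0.39 = 0.0008562 m/day = 0.3127 m/yr.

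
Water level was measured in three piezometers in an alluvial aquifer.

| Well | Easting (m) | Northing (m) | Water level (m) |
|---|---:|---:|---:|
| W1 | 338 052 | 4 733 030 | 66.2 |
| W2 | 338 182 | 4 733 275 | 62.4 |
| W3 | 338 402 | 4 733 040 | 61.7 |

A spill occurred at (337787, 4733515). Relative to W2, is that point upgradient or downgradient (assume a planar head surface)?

upgradient

With h = a·x + b·y + c and W1 as origin, the differences give:
  130·a + 245·b = -3.8
  350·a + 10·b = -4.5
Eliminate b (×10 and ×245, subtract): -84450·a = 1064.50 → a = ∂h/∂x = -0.01261
Back-substitute: b = ∂h/∂y = -0.008822.
Head at (337787, 4733515) = 66.2 + (-0.01261)·(-265) + (-0.008822)·(485) = 65.26 m.
That is higher than the 62.4 m at W2, so the point is upgradient.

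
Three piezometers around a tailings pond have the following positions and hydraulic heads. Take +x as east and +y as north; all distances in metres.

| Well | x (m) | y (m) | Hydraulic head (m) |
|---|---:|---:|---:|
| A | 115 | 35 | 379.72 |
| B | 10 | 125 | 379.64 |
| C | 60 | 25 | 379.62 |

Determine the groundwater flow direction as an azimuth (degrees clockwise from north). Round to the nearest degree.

238°

Three-point gradient (reference A): Δ to B = (-105, 90, -0.08), Δ to C = (-55, -10, -0.10).
∂h/∂x = +0.001633, ∂h/∂y = +0.001017 (det = 6000).
Flow direction (−∇h) has components (-0.001633 E, -0.001017 N).
Azimuth = atan2(E, N) = atan2(-0.001633, -0.001017) = 238.1° ≈ 238°.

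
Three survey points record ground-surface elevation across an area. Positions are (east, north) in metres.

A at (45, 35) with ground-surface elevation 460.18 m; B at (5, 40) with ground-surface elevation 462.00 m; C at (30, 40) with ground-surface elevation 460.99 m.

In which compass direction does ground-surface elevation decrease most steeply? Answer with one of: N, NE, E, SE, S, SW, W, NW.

SE

Three-point gradient (reference A): Δ to B = (-40, 5, +1.82), Δ to C = (-15, 5, +0.81).
∂z/∂x = -0.04040, ∂z/∂y = +0.04080 (det = -125).
Steepest decrease is along −∇f = (+0.04040 E, -0.04080 N) → southeast.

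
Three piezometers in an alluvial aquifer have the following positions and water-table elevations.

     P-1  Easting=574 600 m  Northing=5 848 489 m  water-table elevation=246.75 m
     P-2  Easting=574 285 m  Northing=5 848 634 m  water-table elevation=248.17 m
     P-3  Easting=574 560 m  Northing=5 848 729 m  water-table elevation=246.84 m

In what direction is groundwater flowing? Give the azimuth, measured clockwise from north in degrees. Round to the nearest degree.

Differences from P-1: to P-2 (Δx, Δy, Δh) = (-315, 145, +1.42); to P-3 = (-40, 240, +0.09).
Solve a·Δx + b·Δy = Δh: det = (-315)·240 − (-40)·145 = -69800.
∂h/∂x = [(+1.42)·240 − (+0.09)·145] / -69800 = -0.004696
∂h/∂y = [(-315)·(+0.09) − (-40)·(+1.42)] / -69800 = -0.0004076
Flow direction (−∇h) has components (+0.004696 E, +0.0004076 N).
Azimuth = atan2(E, N) = atan2(+0.004696, +0.0004076) = 85.0° ≈ 085°.

085°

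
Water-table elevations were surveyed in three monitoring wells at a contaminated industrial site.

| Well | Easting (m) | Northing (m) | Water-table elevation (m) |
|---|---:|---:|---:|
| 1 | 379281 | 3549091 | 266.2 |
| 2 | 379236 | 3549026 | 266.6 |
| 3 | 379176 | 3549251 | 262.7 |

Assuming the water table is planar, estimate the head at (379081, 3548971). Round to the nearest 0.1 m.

Three-point gradient (reference 1): Δ to 2 = (-45, -65, +0.4), Δ to 3 = (-105, 160, -3.5).
∂h/∂x = +0.01166, ∂h/∂y = -0.01422 (det = -14025).
h(379081, 3548971) = 266.2 + (+0.01166)·(-200) + (-0.01422)·(-120) = 266.2 -2.332 +1.707 = 265.575 m.

265.6 m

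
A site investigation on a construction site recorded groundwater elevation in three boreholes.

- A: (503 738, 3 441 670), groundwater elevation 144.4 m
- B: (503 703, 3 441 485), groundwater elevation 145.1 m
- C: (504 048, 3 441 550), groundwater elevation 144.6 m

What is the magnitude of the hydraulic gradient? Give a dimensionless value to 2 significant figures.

0.0037

With h = a·x + b·y + c and A as origin, the differences give:
  (-35)·a + (-185)·b = +0.7
  310·a + (-120)·b = +0.2
Eliminate b (×(-120) and ×(-185), subtract): 61550·a = -47.00 → a = ∂h/∂x = -0.0007636
Back-substitute: b = ∂h/∂y = -0.003639.
|∇h| = √(-0.0007636² + -0.003639²) = 0.003718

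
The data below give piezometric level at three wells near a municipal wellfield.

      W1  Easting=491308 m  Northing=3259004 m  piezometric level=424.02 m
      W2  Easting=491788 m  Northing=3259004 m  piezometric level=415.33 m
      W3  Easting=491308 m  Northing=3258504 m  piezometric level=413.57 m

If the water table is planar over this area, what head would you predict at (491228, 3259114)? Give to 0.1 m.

∂h/∂x = (415.33 − 424.02) / (491788 − 491308) = -0.01810
∂h/∂y = (413.57 − 424.02) / (3258504 − 3259004) = +0.02090
h(491228, 3259114) = 424.02 + (-0.01810)·(-80) + (+0.02090)·(110) = 424.02 +1.448 +2.299 = 427.767 m.

427.8 m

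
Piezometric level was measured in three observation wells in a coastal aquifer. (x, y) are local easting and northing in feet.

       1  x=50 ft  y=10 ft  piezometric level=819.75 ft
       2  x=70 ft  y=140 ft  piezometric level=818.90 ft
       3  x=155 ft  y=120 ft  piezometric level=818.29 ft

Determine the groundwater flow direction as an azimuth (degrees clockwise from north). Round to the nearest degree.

058°

Differences from 1: to 2 (Δx, Δy, Δh) = (20, 130, -0.85); to 3 = (105, 110, -1.46).
Solve a·Δx + b·Δy = Δh: det = 20·110 − 105·130 = -11450.
∂h/∂x = [(-0.85)·110 − (-1.46)·130] / -11450 = -0.008410
∂h/∂y = [20·(-1.46) − 105·(-0.85)] / -11450 = -0.005245
Flow direction (−∇h) has components (+0.008410 E, +0.005245 N).
Azimuth = atan2(E, N) = atan2(+0.008410, +0.005245) = 58.1° ≈ 058°.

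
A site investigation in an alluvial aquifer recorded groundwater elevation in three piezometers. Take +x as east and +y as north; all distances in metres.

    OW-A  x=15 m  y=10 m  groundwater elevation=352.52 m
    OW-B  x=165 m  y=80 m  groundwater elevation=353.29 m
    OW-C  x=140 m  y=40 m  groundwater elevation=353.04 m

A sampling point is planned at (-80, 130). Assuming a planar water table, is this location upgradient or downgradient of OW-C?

downgradient

With h = a·x + b·y + c and OW-A as origin, the differences give:
  150·a + 70·b = +0.77
  125·a + 30·b = +0.52
Eliminate b (×30 and ×70, subtract): -4250·a = -13.300 → a = ∂h/∂x = +0.003129
Back-substitute: b = ∂h/∂y = +0.004294.
Head at (-80, 130) = 352.52 + (+0.003129)·(-95) + (+0.004294)·(120) = 352.74 m.
That is lower than the 353.04 m at OW-C, so the point is downgradient.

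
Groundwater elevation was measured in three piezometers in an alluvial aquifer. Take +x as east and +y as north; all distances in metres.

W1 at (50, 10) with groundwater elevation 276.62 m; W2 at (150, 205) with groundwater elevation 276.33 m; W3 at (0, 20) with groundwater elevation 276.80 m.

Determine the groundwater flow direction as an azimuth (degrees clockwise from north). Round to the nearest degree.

With h = a·x + b·y + c and W1 as origin, the differences give:
  100·a + 195·b = -0.29
  (-50)·a + 10·b = +0.18
Eliminate b (×10 and ×195, subtract): 10750·a = -38.000 → a = ∂h/∂x = -0.003535
Back-substitute: b = ∂h/∂y = +0.0003256.
Flow direction (−∇h) has components (+0.003535 E, -0.0003256 N).
Azimuth = atan2(E, N) = atan2(+0.003535, -0.0003256) = 95.3° ≈ 095°.

095°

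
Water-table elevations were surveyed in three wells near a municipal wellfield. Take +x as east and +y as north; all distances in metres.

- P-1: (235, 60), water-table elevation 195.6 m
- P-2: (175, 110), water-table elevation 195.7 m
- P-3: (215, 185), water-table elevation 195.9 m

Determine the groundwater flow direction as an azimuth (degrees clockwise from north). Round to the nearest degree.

189°

Taking P-1 as reference: P-2−P-1 = (-60, 50, +0.1); P-3−P-1 = (-20, 125, +0.3).
Solve a·Δx + b·Δy = Δh: det = (-60)·125 − (-20)·50 = -6500.
∂h/∂x = [(+0.1)·125 − (+0.3)·50] / -6500 = +0.0003846
∂h/∂y = [(-60)·(+0.3) − (-20)·(+0.1)] / -6500 = +0.002462
Flow direction (−∇h) has components (-0.0003846 E, -0.002462 N).
Azimuth = atan2(E, N) = atan2(-0.0003846, -0.002462) = 188.9° ≈ 189°.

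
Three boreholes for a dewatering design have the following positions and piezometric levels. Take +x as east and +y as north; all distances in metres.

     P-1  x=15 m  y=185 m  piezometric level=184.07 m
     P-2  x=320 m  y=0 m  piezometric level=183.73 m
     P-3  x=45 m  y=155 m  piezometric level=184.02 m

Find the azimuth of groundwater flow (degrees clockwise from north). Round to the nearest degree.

With h = a·x + b·y + c and P-1 as origin, the differences give:
  305·a + (-185)·b = -0.34
  30·a + (-30)·b = -0.05
Eliminate b (×(-30) and ×(-185), subtract): -3600·a = 0.950 → a = ∂h/∂x = -0.0002639
Back-substitute: b = ∂h/∂y = +0.001403.
Flow direction (−∇h) has components (+0.0002639 E, -0.001403 N).
Azimuth = atan2(E, N) = atan2(+0.0002639, -0.001403) = 169.3° ≈ 169°.

169°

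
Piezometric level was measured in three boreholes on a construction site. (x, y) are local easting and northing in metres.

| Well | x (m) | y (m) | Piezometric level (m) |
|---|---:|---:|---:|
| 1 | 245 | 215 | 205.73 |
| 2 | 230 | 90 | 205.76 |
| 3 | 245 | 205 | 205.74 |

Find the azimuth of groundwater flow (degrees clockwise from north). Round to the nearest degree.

With h = a·x + b·y + c and 1 as origin, the differences give:
  (-15)·a + (-125)·b = +0.03
  0·a + (-10)·b = +0.01
Eliminate b (×(-10) and ×(-125), subtract): 150·a = 0.950 → a = ∂h/∂x = +0.006333
Back-substitute: b = ∂h/∂y = -0.001000.
Flow direction (−∇h) has components (-0.006333 E, +0.001000 N).
Azimuth = atan2(E, N) = atan2(-0.006333, +0.001000) = 279.0° ≈ 279°.

279°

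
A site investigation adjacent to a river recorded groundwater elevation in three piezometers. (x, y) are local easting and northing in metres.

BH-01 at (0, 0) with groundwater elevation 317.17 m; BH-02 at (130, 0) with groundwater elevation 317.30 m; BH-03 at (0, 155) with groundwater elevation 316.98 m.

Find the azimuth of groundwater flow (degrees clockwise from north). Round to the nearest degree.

321°

∂h/∂x = (317.30 − 317.17) / (130 − 0) = +0.0010000
∂h/∂y = (316.98 − 317.17) / (155 − 0) = -0.001226
Flow direction (−∇h) has components (-0.0010000 E, +0.001226 N).
Azimuth = atan2(E, N) = atan2(-0.0010000, +0.001226) = 320.8° ≈ 321°.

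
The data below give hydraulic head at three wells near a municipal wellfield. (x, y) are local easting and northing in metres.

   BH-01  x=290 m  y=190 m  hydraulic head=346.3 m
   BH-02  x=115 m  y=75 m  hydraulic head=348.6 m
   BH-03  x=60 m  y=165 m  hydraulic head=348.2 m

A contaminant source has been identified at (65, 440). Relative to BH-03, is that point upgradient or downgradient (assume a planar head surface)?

downgradient

Differences from BH-01: to BH-02 (Δx, Δy, Δh) = (-175, -115, +2.3); to BH-03 = (-230, -25, +1.9).
Solve a·Δx + b·Δy = Δh: det = (-175)·(-25) − (-230)·(-115) = -22075.
∂h/∂x = [(+2.3)·(-25) − (+1.9)·(-115)] / -22075 = -0.007293
∂h/∂y = [(-175)·(+1.9) − (-230)·(+2.3)] / -22075 = -0.008901
Head at (65, 440) = 346.3 + (-0.007293)·(-225) + (-0.008901)·(250) = 345.72 m.
That is lower than the 348.2 m at BH-03, so the point is downgradient.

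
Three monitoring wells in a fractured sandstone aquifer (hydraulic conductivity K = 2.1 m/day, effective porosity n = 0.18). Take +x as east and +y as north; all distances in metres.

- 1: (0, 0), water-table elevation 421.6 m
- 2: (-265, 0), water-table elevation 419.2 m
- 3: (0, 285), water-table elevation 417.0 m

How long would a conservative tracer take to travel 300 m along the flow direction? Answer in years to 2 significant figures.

∂h/∂x = (419.2 − 421.6) / (-265 − 0) = +0.009057
∂h/∂y = (417.0 − 421.6) / (285 − 0) = -0.01614
|∇h| = √(0.009057² + -0.01614²) = 0.01851
Seepage velocity v = K·i/n = 2.1 × 0.01851 / 0.18 = 0.2159 m/day.
t = 300 / 0.2159 = 1390 days = 3.81 years.

3.8 years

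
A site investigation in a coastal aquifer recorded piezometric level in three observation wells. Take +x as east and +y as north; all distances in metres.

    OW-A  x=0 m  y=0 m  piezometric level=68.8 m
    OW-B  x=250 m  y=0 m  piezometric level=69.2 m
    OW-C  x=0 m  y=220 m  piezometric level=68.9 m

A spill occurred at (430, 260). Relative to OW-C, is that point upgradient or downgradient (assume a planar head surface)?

upgradient

∂h/∂x = (69.2 − 68.8) / (250 − 0) = +0.001600
∂h/∂y = (68.9 − 68.8) / (220 − 0) = +0.0004545
Head at (430, 260) = 68.8 + (+0.001600)·(430) + (+0.0004545)·(260) = 69.61 m.
That is higher than the 68.9 m at OW-C, so the point is upgradient.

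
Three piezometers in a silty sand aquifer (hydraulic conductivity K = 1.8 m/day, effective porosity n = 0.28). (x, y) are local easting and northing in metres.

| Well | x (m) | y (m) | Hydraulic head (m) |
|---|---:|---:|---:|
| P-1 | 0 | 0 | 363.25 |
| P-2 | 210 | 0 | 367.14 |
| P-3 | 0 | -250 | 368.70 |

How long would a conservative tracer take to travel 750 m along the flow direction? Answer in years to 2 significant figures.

∂h/∂x = (367.14 − 363.25) / (210 − 0) = +0.01852
∂h/∂y = (368.70 − 363.25) / (-250 − 0) = -0.02180
|∇h| = √(0.01852² + -0.02180²) = 0.0286
Seepage velocity v = K·i/n = 1.8 × 0.0286 / 0.28 = 0.1839 m/day.
t = 750 / 0.1839 = 4078 days = 11.2 years.

11 years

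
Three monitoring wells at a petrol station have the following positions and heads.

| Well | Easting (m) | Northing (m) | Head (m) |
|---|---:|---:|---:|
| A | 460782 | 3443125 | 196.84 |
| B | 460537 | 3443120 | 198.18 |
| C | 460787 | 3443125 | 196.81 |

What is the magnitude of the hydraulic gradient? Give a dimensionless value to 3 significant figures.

0.0267

Differences from A: to B (Δx, Δy, Δh) = (-245, -5, +1.34); to C = (5, 0, -0.03).
Determinant of the coordinate differences = (-245)·0 − 5·(-5) = 25.
∂h/∂x = [(+1.34)·0 − (-0.03)·(-5)] / 25 = -0.006000
∂h/∂y = [(-245)·(-0.03) − 5·(+1.34)] / 25 = +0.02600
|∇h| = √(-0.006000² + 0.02600²) = 0.02668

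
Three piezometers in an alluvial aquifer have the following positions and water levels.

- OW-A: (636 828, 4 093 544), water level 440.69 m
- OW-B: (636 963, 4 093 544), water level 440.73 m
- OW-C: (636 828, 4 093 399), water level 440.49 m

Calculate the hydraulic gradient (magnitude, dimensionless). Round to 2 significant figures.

∂h/∂x = (440.73 − 440.69) / (636963 − 636828) = +0.0002963
∂h/∂y = (440.49 − 440.69) / (4093399 − 4093544) = +0.001379
|∇h| = √(0.0002963² + 0.001379²) = 0.00141

0.0014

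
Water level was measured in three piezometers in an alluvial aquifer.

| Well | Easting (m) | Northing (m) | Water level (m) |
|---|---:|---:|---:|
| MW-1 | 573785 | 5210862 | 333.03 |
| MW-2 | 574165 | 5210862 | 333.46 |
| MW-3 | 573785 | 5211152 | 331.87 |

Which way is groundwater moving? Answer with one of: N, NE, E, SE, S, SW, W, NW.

∂h/∂x = (333.46 − 333.03) / (574165 − 573785) = +0.001132
∂h/∂y = (331.87 − 333.03) / (5211152 − 5210862) = -0.004000
Flow = −∇h = (-0.001132 east, +0.004000 north), which points north.

N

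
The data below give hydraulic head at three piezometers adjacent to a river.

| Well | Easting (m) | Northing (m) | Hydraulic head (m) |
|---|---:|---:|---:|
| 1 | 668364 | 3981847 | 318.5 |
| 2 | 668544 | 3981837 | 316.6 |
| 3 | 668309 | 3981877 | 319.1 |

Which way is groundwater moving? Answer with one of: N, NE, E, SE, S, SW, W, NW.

With h = a·x + b·y + c and 1 as origin, the differences give:
  180·a + (-10)·b = -1.9
  (-55)·a + 30·b = +0.6
Eliminate b (×30 and ×(-10), subtract): 4850·a = -51.00 → a = ∂h/∂x = -0.01052
Back-substitute: b = ∂h/∂y = +0.0007216.
Flow = −∇h = (+0.01052 east, -0.0007216 north), which points east.

E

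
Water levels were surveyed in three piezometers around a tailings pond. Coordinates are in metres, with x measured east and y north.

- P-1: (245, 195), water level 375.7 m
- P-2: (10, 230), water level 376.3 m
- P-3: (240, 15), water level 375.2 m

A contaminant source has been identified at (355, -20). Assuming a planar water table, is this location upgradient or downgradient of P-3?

With h = a·x + b·y + c and P-1 as origin, the differences give:
  (-235)·a + 35·b = +0.6
  (-5)·a + (-180)·b = -0.5
Eliminate b (×(-180) and ×35, subtract): 42475·a = -90.50 → a = ∂h/∂x = -0.002131
Back-substitute: b = ∂h/∂y = +0.002837.
Head at (355, -20) = 375.7 + (-0.002131)·(110) + (+0.002837)·(-215) = 374.86 m.
That is lower than the 375.2 m at P-3, so the point is downgradient.

downgradient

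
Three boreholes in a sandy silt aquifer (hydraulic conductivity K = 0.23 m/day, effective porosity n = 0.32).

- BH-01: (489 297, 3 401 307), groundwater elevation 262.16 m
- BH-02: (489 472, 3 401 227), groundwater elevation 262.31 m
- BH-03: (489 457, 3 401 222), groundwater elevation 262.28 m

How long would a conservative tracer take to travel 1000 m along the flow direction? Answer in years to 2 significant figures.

With h = a·x + b·y + c and BH-01 as origin, the differences give:
  175·a + (-80)·b = +0.15
  160·a + (-85)·b = +0.12
Eliminate b (×(-85) and ×(-80), subtract): -2075·a = -3.150 → a = ∂h/∂x = +0.001518
Back-substitute: b = ∂h/∂y = +0.001446.
|∇h| = √(0.001518² + 0.001446²) = 0.002096
Seepage velocity v = K·i/n = 0.23 × 0.002096 / 0.32 = 0.001507 m/day.
t = 1000 / 0.001507 = 6.636e+05 days = 1.82e+03 years.

1800 years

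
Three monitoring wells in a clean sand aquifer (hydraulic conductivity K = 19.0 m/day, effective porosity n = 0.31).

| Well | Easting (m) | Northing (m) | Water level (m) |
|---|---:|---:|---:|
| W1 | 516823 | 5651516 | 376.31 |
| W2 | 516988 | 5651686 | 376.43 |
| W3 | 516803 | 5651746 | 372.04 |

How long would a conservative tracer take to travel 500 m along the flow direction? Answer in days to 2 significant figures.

Taking W1 as reference: W2−W1 = (165, 170, +0.12); W3−W1 = (-20, 230, -4.27).
Solve a·Δx + b·Δy = Δh: det = 165·230 − (-20)·170 = 41350.
∂h/∂x = [(+0.12)·230 − (-4.27)·170] / 41350 = +0.01822
∂h/∂y = [165·(-4.27) − (-20)·(+0.12)] / 41350 = -0.01698
|∇h| = √(0.01822² + -0.01698²) = 0.02491
Seepage velocity v = K·i/n = 19.0 × 0.02491 / 0.31 = 1.527 m/day.
t = 500 / 1.527 = 327.4 days.

330 days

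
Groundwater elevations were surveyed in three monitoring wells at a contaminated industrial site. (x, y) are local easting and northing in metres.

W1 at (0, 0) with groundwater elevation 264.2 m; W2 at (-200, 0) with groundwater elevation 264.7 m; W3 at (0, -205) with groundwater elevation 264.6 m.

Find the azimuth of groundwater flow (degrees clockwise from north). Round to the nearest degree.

∂h/∂x = (264.7 − 264.2) / (-200 − 0) = -0.002500
∂h/∂y = (264.6 − 264.2) / (-205 − 0) = -0.001951
Flow direction (−∇h) has components (+0.002500 E, +0.001951 N).
Azimuth = atan2(E, N) = atan2(+0.002500, +0.001951) = 52.0° ≈ 052°.

052°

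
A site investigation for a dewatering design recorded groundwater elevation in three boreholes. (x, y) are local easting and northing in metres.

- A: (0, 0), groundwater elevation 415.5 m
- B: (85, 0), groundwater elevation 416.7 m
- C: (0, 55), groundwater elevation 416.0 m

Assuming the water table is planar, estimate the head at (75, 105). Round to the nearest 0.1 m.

417.5 m

∂h/∂x = (416.7 − 415.5) / (85 − 0) = +0.01412
∂h/∂y = (416.0 − 415.5) / (55 − 0) = +0.009091
h(75, 105) = 415.5 + (+0.01412)·(75) + (+0.009091)·(105) = 415.5 +1.059 +0.955 = 417.513 m.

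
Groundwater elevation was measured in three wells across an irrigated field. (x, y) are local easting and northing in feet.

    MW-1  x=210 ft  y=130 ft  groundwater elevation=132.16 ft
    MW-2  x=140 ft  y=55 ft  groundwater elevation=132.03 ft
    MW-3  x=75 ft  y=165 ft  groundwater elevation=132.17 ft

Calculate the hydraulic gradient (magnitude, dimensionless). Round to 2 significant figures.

0.0015

With h = a·x + b·y + c and MW-1 as origin, the differences give:
  (-70)·a + (-75)·b = -0.13
  (-135)·a + 35·b = +0.01
Eliminate b (×35 and ×(-75), subtract): -12575·a = -3.800 → a = ∂h/∂x = +0.0003022
Back-substitute: b = ∂h/∂y = +0.001451.
|∇h| = √(0.0003022² + 0.001451²) = 0.001482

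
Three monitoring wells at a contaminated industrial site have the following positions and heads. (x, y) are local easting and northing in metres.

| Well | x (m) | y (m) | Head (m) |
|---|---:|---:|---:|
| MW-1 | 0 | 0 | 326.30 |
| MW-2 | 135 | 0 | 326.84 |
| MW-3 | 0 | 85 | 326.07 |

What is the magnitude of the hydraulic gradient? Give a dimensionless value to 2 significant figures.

∂h/∂x = (326.84 − 326.30) / (135 − 0) = +0.004000
∂h/∂y = (326.07 − 326.30) / (85 − 0) = -0.002706
|∇h| = √(0.004000² + -0.002706²) = 0.004829

0.0048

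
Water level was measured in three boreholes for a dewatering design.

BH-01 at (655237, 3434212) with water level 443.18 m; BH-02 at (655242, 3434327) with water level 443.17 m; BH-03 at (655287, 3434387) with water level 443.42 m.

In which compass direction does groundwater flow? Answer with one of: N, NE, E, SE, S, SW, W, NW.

W

With h = a·x + b·y + c and BH-01 as origin, the differences give:
  5·a + 115·b = -0.01
  50·a + 175·b = +0.24
Eliminate b (×175 and ×115, subtract): -4875·a = -29.350 → a = ∂h/∂x = +0.006021
Back-substitute: b = ∂h/∂y = -0.0003487.
Flow = −∇h = (-0.006021 east, +0.0003487 north), which points west.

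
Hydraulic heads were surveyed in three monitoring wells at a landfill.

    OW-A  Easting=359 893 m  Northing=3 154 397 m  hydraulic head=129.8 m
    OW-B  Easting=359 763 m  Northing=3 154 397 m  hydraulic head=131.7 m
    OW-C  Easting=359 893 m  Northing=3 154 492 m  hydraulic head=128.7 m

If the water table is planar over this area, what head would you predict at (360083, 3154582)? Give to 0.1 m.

∂h/∂x = (131.7 − 129.8) / (359763 − 359893) = -0.01462
∂h/∂y = (128.7 − 129.8) / (3154492 − 3154397) = -0.01158
h(360083, 3154582) = 129.8 + (-0.01462)·(190) + (-0.01158)·(185) = 129.8 -2.777 -2.142 = 124.881 m.

124.9 m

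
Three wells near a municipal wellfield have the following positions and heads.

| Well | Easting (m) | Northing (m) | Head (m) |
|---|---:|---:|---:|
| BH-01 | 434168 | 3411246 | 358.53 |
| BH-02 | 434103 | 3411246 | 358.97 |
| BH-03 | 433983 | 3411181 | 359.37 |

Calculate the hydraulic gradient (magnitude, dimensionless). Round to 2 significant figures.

Differences from BH-01: to BH-02 (Δx, Δy, Δh) = (-65, 0, +0.44); to BH-03 = (-185, -65, +0.84).
Determinant of the coordinate differences = (-65)·(-65) − (-185)·0 = 4225.
∂h/∂x = [(+0.44)·(-65) − (+0.84)·0] / 4225 = -0.006769
∂h/∂y = [(-65)·(+0.84) − (-185)·(+0.44)] / 4225 = +0.006343
|∇h| = √(-0.006769² + 0.006343²) = 0.009276

0.0093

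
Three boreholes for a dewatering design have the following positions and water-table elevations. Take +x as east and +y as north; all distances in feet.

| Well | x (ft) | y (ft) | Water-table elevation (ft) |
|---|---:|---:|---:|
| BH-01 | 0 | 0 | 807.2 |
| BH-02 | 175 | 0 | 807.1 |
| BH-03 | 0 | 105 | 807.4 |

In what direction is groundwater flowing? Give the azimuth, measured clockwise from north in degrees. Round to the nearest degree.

163°

∂h/∂x = (807.1 − 807.2) / (175 − 0) = -0.0005714
∂h/∂y = (807.4 − 807.2) / (105 − 0) = +0.001905
Flow direction (−∇h) has components (+0.0005714 E, -0.001905 N).
Azimuth = atan2(E, N) = atan2(+0.0005714, -0.001905) = 163.3° ≈ 163°.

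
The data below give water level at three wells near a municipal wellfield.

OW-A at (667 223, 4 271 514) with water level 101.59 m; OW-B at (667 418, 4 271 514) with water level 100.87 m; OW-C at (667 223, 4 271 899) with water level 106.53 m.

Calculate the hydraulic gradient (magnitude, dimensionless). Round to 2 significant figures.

∂h/∂x = (100.87 − 101.59) / (667418 − 667223) = -0.003692
∂h/∂y = (106.53 − 101.59) / (4271899 − 4271514) = +0.01283
|∇h| = √(-0.003692² + 0.01283²) = 0.01335

0.013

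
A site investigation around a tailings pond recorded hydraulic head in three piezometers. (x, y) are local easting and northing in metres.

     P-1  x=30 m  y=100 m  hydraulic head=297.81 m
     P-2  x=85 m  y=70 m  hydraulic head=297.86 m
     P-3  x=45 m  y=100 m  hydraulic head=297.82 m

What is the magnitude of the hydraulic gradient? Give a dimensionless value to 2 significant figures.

0.00080

Differences from P-1: to P-2 (Δx, Δy, Δh) = (55, -30, +0.05); to P-3 = (15, 0, +0.01).
Determinant of the coordinate differences = 55·0 − 15·(-30) = 450.
∂h/∂x = [(+0.05)·0 − (+0.01)·(-30)] / 450 = +0.0006667
∂h/∂y = [55·(+0.01) − 15·(+0.05)] / 450 = -0.0004444
|∇h| = √(0.0006667² + -0.0004444²) = 0.0008012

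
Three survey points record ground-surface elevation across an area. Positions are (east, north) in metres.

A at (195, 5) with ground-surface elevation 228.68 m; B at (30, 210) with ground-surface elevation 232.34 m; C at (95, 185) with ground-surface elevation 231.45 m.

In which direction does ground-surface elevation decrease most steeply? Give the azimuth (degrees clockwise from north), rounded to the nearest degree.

With z = a·x + b·y + c and A as origin, the differences give:
  (-165)·a + 205·b = +3.66
  (-100)·a + 180·b = +2.77
Eliminate b (×180 and ×205, subtract): -9200·a = 90.950 → a = ∂z/∂x = -0.009886
Back-substitute: b = ∂z/∂y = +0.009897.
Steepest decrease is along −∇f: components (+0.009886 E, -0.009897 N).
Azimuth = atan2(+0.009886, -0.009897) = 135.0° ≈ 135°.

135°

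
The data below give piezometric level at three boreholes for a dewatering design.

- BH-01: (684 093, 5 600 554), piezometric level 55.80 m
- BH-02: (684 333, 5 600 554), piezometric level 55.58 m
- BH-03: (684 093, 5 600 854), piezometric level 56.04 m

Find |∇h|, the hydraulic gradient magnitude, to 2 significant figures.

∂h/∂x = (55.58 − 55.80) / (684333 − 684093) = -0.0009167
∂h/∂y = (56.04 − 55.80) / (5600854 − 5600554) = +0.0008000
|∇h| = √(-0.0009167² + 0.0008000²) = 0.001217

0.0012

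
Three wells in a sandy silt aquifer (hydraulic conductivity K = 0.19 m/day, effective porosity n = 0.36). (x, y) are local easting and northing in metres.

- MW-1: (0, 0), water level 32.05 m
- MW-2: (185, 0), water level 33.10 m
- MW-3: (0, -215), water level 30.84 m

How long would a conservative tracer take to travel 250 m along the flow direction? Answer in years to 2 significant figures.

160 years

∂h/∂x = (33.10 − 32.05) / (185 − 0) = +0.005676
∂h/∂y = (30.84 − 32.05) / (-215 − 0) = +0.005628
|∇h| = √(0.005676² + 0.005628²) = 0.007993
Seepage velocity v = K·i/n = 0.19 × 0.007993 / 0.36 = 0.004219 m/day.
t = 250 / 0.004219 = 5.926e+04 days = 162 years.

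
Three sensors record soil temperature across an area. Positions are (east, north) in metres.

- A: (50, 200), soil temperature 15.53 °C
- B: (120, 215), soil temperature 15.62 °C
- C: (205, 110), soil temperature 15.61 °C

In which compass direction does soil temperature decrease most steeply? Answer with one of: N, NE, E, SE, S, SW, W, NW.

SW

With T = a·x + b·y + c and A as origin, the differences give:
  70·a + 15·b = +0.09
  155·a + (-90)·b = +0.08
Eliminate b (×(-90) and ×15, subtract): -8625·a = -9.300 → a = ∂T/∂x = +0.001078
Back-substitute: b = ∂T/∂y = +0.0009681.
Steepest decrease is along −∇f = (-0.001078 E, -0.0009681 N) → southwest.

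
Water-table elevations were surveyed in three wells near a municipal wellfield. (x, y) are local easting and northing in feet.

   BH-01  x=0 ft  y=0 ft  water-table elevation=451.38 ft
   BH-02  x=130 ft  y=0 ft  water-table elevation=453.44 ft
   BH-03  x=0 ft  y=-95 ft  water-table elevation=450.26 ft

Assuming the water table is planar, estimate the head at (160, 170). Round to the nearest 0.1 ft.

∂h/∂x = (453.44 − 451.38) / (130 − 0) = +0.01585
∂h/∂y = (450.26 − 451.38) / (-95 − 0) = +0.01179
h(160, 170) = 451.38 + (+0.01585)·(160) + (+0.01179)·(170) = 451.38 +2.535 +2.004 = 455.920 ft.

455.9 ft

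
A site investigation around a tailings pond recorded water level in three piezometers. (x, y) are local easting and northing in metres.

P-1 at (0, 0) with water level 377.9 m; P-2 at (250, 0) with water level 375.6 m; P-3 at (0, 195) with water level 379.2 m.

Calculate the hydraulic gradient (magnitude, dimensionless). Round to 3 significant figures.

∂h/∂x = (375.6 − 377.9) / (250 − 0) = -0.009200
∂h/∂y = (379.2 − 377.9) / (195 − 0) = +0.006667
|∇h| = √(-0.009200² + 0.006667²) = 0.01136

0.0114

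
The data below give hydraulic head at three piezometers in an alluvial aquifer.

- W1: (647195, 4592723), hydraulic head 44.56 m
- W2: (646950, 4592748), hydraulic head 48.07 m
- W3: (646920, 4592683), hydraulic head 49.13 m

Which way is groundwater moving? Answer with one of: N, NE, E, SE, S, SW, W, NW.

Three-point gradient (reference W1): Δ to W2 = (-245, 25, +3.51), Δ to W3 = (-275, -40, +4.57).
∂h/∂x = -0.01527, ∂h/∂y = -0.009259 (det = 16675).
Flow = −∇h = (+0.01527 east, +0.009259 north), which points northeast.

NE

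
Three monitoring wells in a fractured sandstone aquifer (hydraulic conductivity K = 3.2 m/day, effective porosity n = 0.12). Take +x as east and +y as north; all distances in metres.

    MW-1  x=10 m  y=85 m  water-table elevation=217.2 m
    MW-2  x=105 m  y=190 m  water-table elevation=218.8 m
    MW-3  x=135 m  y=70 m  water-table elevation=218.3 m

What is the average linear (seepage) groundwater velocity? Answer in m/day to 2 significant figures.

With h = a·x + b·y + c and MW-1 as origin, the differences give:
  95·a + 105·b = +1.6
  125·a + (-15)·b = +1.1
Eliminate b (×(-15) and ×105, subtract): -14550·a = -139.50 → a = ∂h/∂x = +0.009588
Back-substitute: b = ∂h/∂y = +0.006564.
|∇h| = √(0.009588² + 0.006564²) = 0.01162
Seepage velocity v = K·i/n = 3.2 × 0.01162 / 0.12 = 0.3099 m/day.

0.31 m/day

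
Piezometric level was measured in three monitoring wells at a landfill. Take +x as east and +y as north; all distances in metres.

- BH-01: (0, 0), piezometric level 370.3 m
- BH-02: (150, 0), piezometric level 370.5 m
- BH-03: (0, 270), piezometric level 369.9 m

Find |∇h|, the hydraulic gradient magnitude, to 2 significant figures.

∂h/∂x = (370.5 − 370.3) / (150 − 0) = +0.001333
∂h/∂y = (369.9 − 370.3) / (270 − 0) = -0.001481
|∇h| = √(0.001333² + -0.001481²) = 0.001993

0.0020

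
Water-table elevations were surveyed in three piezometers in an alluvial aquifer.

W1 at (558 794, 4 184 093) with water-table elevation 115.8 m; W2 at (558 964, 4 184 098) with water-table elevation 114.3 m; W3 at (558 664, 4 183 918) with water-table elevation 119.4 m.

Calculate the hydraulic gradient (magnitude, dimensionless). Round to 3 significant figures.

0.0166

Taking W1 as reference: W2−W1 = (170, 5, -1.5); W3−W1 = (-130, -175, +3.6).
Determinant of the coordinate differences = 170·(-175) − (-130)·5 = -29100.
∂h/∂x = [(-1.5)·(-175) − (+3.6)·5] / -29100 = -0.008402
∂h/∂y = [170·(+3.6) − (-130)·(-1.5)] / -29100 = -0.01433
|∇h| = √(-0.008402² + -0.01433²) = 0.01661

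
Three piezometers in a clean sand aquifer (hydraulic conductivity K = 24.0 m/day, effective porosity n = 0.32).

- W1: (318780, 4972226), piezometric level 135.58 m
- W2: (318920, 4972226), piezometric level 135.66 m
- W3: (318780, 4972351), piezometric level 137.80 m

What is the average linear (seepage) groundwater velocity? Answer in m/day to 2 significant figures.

∂h/∂x = (135.66 − 135.58) / (318920 − 318780) = +0.0005714
∂h/∂y = (137.80 − 135.58) / (4972351 − 4972226) = +0.01776
|∇h| = √(0.0005714² + 0.01776²) = 0.01777
Seepage velocity v = K·i/n = 24.0 × 0.01777 / 0.32 = 1.333 m/day.

1.3 m/day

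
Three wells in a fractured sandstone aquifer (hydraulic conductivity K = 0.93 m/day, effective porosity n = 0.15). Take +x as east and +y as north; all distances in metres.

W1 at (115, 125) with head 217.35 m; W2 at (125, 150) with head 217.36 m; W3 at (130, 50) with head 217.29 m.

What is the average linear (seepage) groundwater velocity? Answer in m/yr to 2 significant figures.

2.1 m/yr

Taking W1 as reference: W2−W1 = (10, 25, +0.01); W3−W1 = (15, -75, -0.06).
Solve a·Δx + b·Δy = Δh: det = 10·(-75) − 15·25 = -1125.
∂h/∂x = [(+0.01)·(-75) − (-0.06)·25] / -1125 = -0.0006667
∂h/∂y = [10·(-0.06) − 15·(+0.01)] / -1125 = +0.0006667
|∇h| = √(-0.0006667² + 0.0006667²) = 0.0009429
Seepage velocity v = K·i/n = 0.93 × 0.0009429 / 0.15 = 0.005846 m/day = 2.135 m/yr.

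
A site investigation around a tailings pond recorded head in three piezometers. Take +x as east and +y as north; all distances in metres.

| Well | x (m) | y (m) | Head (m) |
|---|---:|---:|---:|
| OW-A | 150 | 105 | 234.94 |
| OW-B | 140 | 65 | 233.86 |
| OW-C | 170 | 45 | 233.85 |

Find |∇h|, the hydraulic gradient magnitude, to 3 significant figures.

With h = a·x + b·y + c and OW-A as origin, the differences give:
  (-10)·a + (-40)·b = -1.08
  20·a + (-60)·b = -1.09
Eliminate b (×(-60) and ×(-40), subtract): 1400·a = 21.200 → a = ∂h/∂x = +0.01514
Back-substitute: b = ∂h/∂y = +0.02321.
|∇h| = √(0.01514² + 0.02321²) = 0.02771

0.0277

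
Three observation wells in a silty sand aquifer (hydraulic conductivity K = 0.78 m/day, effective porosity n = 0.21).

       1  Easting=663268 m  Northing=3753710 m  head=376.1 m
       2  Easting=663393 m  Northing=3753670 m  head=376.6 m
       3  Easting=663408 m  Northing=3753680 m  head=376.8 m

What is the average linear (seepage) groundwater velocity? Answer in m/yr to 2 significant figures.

Taking 1 as reference: 2−1 = (125, -40, +0.5); 3−1 = (140, -30, +0.7).
Solve a·Δx + b·Δy = Δh: det = 125·(-30) − 140·(-40) = 1850.
∂h/∂x = [(+0.5)·(-30) − (+0.7)·(-40)] / 1850 = +0.007027
∂h/∂y = [125·(+0.7) − 140·(+0.5)] / 1850 = +0.009459
|∇h| = √(0.007027² + 0.009459²) = 0.01178
Seepage velocity v = K·i/n = 0.78 × 0.01178 / 0.21 = 0.04375 m/day = 15.98 m/yr.

16 m/yr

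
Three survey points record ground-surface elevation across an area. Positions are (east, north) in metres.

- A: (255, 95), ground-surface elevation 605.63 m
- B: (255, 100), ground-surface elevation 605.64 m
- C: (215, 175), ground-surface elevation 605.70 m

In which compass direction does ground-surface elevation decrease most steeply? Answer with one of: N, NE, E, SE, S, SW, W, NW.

Taking A as reference: B−A = (0, 5, +0.01); C−A = (-40, 80, +0.07).
Solve a·Δx + b·Δy = Δz: det = 0·80 − (-40)·5 = 200.
∂z/∂x = [(+0.01)·80 − (+0.07)·5] / 200 = +0.002250
∂z/∂y = [0·(+0.07) − (-40)·(+0.01)] / 200 = +0.002000
Steepest decrease is along −∇f = (-0.002250 E, -0.002000 N) → southwest.

SW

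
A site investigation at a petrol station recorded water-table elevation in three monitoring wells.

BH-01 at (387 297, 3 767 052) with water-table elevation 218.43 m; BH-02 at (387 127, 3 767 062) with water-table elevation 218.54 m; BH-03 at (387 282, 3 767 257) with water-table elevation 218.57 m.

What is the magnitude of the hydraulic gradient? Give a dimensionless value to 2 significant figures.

0.00088

With h = a·x + b·y + c and BH-01 as origin, the differences give:
  (-170)·a + 10·b = +0.11
  (-15)·a + 205·b = +0.14
Eliminate b (×205 and ×10, subtract): -34700·a = 21.150 → a = ∂h/∂x = -0.0006095
Back-substitute: b = ∂h/∂y = +0.0006383.
|∇h| = √(-0.0006095² + 0.0006383²) = 0.0008826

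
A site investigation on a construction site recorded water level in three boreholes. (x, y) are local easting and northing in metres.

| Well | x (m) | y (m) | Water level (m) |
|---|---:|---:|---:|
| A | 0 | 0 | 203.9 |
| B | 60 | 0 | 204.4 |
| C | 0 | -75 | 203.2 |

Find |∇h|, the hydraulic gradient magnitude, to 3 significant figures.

∂h/∂x = (204.4 − 203.9) / (60 − 0) = +0.008333
∂h/∂y = (203.2 − 203.9) / (-75 − 0) = +0.009333
|∇h| = √(0.008333² + 0.009333²) = 0.01251

0.0125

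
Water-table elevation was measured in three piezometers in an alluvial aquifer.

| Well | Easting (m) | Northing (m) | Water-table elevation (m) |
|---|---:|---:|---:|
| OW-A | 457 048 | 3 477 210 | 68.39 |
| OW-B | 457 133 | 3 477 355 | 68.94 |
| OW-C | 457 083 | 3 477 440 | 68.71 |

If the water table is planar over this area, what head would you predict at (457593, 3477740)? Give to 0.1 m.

Taking OW-A as reference: OW-B−OW-A = (85, 145, +0.55); OW-C−OW-A = (35, 230, +0.32).
Determinant of the coordinate differences = 85·230 − 35·145 = 14475.
∂h/∂x = [(+0.55)·230 − (+0.32)·145] / 14475 = +0.005534
∂h/∂y = [85·(+0.32) − 35·(+0.55)] / 14475 = +0.0005492
h(457593, 3477740) = 68.39 + (+0.005534)·(545) + (+0.0005492)·(530) = 68.39 +3.016 +0.291 = 71.697 m.

71.7 m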